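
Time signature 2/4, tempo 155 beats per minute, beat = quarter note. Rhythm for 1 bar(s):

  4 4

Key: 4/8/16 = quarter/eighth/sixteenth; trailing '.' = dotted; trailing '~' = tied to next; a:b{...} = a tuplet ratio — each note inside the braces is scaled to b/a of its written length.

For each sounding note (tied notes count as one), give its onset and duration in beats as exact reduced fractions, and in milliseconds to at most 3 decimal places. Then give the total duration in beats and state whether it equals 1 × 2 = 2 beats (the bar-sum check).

1) 0.0ms=0b +387.097ms=1b
2) 387.097ms=1b +387.097ms=1b
Σ=2b of 2 (155bpm 2/4) — PASS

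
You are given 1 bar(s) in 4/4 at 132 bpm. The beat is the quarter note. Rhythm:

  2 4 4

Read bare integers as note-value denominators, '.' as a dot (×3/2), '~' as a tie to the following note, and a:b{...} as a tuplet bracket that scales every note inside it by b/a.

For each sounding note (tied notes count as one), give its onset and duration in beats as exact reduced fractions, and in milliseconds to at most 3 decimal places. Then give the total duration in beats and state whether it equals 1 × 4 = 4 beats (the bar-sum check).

1) 0.0ms=0b +909.091ms=2b
2) 909.091ms=2b +454.545ms=1b
3) 1363.636ms=3b +454.545ms=1b
Σ=4b of 4 (132bpm 4/4) — PASS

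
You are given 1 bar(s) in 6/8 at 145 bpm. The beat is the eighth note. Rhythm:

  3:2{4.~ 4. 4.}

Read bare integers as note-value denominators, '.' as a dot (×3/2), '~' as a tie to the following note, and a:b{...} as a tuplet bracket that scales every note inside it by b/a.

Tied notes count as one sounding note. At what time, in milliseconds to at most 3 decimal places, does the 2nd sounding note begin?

note 2 onset = 4b = 1655.172ms

1. 0.0ms @ 0 + 1655.172ms (4)
2. 1655.172ms @ 4 + 827.586ms (2)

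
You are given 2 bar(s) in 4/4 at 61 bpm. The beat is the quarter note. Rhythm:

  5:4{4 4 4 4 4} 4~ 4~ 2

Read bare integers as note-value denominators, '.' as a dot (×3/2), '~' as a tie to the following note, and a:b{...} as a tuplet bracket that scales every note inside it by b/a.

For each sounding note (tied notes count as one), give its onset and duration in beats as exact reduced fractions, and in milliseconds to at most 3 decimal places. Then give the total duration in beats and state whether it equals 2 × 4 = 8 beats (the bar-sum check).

1) 0.0ms=0b +786.885ms=4/5b
2) 786.885ms=4/5b +786.885ms=4/5b
3) 1573.77ms=8/5b +786.885ms=4/5b
4) 2360.656ms=12/5b +786.885ms=4/5b
5) 3147.541ms=16/5b +786.885ms=4/5b
6) 3934.426ms=4b +3934.426ms=4b
Σ=8b of 8 (61bpm 4/4) — PASS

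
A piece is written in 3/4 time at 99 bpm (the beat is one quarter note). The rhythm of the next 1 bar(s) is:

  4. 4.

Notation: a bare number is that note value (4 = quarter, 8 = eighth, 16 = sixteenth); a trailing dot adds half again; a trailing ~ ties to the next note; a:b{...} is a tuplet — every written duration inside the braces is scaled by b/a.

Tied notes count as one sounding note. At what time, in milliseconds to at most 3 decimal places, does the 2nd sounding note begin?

note 2 onset = 3/2b = 909.091ms

1. 0.0ms @ 0 + 909.091ms (3/2)
2. 909.091ms @ 3/2 + 909.091ms (3/2)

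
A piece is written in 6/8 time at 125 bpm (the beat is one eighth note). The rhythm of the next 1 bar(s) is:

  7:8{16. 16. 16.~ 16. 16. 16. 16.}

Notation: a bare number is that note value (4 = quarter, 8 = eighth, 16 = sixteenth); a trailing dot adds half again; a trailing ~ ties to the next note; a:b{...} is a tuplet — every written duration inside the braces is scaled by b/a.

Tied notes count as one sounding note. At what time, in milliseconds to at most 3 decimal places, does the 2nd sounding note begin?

1. 0.0ms @ 0 + 411.429ms (6/7)
2. 411.429ms @ 6/7 + 411.429ms (6/7)
3. 822.857ms @ 12/7 + 822.857ms (12/7)
4. 1645.714ms @ 24/7 + 411.429ms (6/7)
5. 2057.143ms @ 30/7 + 411.429ms (6/7)
6. 2468.571ms @ 36/7 + 411.429ms (6/7)

note 2 onset = 6/7b = 411.429ms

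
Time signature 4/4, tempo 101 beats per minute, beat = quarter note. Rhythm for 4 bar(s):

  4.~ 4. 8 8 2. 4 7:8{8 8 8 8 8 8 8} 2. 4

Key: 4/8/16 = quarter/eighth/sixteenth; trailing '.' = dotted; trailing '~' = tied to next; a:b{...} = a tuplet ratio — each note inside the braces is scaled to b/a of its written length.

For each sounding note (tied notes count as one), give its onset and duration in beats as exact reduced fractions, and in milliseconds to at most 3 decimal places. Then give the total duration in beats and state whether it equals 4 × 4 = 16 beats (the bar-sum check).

1) 0.0ms=0b +1782.178ms=3b
2) 1782.178ms=3b +297.03ms=1/2b
3) 2079.208ms=7/2b +297.03ms=1/2b
4) 2376.238ms=4b +1782.178ms=3b
5) 4158.416ms=7b +594.059ms=1b
6) 4752.475ms=8b +339.463ms=4/7b
7) 5091.938ms=60/7b +339.463ms=4/7b
8) 5431.4ms=64/7b +339.463ms=4/7b
9) 5770.863ms=68/7b +339.463ms=4/7b
10) 6110.325ms=72/7b +339.463ms=4/7b
11) 6449.788ms=76/7b +339.463ms=4/7b
12) 6789.25ms=80/7b +339.463ms=4/7b
13) 7128.713ms=12b +1782.178ms=3b
14) 8910.891ms=15b +594.059ms=1b
Σ=16b of 16 (101bpm 4/4) — PASS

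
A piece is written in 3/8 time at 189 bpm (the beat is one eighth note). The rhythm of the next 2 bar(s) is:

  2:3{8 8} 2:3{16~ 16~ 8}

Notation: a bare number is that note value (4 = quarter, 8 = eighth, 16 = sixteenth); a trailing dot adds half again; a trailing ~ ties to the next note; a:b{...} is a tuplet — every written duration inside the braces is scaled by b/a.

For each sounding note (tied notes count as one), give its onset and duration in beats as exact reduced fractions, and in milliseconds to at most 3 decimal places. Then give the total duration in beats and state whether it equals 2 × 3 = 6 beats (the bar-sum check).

1) 0.0ms=0b +476.19ms=3/2b
2) 476.19ms=3/2b +476.19ms=3/2b
3) 952.381ms=3b +952.381ms=3b
Σ=6b of 6 (189bpm 3/8) — PASS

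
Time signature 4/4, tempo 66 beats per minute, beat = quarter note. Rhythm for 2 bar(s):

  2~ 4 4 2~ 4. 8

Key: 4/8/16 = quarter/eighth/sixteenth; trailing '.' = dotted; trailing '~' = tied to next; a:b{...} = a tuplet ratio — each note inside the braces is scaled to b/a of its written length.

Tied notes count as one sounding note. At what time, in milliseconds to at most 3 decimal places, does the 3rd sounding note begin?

note 3 onset = 4b = 3636.364ms

1. 0.0ms @ 0 + 2727.273ms (3)
2. 2727.273ms @ 3 + 909.091ms (1)
3. 3636.364ms @ 4 + 3181.818ms (7/2)
4. 6818.182ms @ 15/2 + 454.545ms (1/2)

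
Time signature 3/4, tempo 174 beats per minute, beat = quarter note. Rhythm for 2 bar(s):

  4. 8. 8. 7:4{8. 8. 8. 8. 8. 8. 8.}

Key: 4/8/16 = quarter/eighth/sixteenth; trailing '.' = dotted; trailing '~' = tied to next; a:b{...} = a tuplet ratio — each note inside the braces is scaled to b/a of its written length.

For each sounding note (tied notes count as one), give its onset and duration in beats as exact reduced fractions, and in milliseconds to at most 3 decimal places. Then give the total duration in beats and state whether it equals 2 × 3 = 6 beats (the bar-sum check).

1) 0.0ms=0b +517.241ms=3/2b
2) 517.241ms=3/2b +258.621ms=3/4b
3) 775.862ms=9/4b +258.621ms=3/4b
4) 1034.483ms=3b +147.783ms=3/7b
5) 1182.266ms=24/7b +147.783ms=3/7b
6) 1330.049ms=27/7b +147.783ms=3/7b
7) 1477.833ms=30/7b +147.783ms=3/7b
8) 1625.616ms=33/7b +147.783ms=3/7b
9) 1773.399ms=36/7b +147.783ms=3/7b
10) 1921.182ms=39/7b +147.783ms=3/7b
Σ=6b of 6 (174bpm 3/4) — PASS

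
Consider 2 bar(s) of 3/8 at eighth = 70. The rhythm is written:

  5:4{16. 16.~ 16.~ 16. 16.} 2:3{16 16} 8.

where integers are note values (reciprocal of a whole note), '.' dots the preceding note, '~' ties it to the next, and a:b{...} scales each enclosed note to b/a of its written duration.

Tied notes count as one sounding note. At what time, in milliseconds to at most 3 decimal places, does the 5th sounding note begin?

1. 0.0ms @ 0 + 514.286ms (3/5)
2. 514.286ms @ 3/5 + 1542.857ms (9/5)
3. 2057.143ms @ 12/5 + 514.286ms (3/5)
4. 2571.429ms @ 3 + 642.857ms (3/4)
5. 3214.286ms @ 15/4 + 642.857ms (3/4)
6. 3857.143ms @ 9/2 + 1285.714ms (3/2)

note 5 onset = 15/4b = 3214.286ms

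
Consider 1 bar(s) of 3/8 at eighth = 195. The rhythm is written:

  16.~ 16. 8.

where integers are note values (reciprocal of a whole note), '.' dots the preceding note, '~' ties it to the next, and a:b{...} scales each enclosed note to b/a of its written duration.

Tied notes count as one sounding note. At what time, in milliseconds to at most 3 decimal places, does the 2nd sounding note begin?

1. 0.0ms @ 0 + 461.538ms (3/2)
2. 461.538ms @ 3/2 + 461.538ms (3/2)

note 2 onset = 3/2b = 461.538ms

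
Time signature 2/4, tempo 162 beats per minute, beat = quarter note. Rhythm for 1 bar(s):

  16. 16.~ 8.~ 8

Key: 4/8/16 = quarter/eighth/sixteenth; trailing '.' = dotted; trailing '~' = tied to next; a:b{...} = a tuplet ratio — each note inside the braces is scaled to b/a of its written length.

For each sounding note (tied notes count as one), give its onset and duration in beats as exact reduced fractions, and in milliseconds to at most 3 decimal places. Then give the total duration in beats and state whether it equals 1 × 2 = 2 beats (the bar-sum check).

1) 0.0ms=0b +138.889ms=3/8b
2) 138.889ms=3/8b +601.852ms=13/8b
Σ=2b of 2 (162bpm 2/4) — PASS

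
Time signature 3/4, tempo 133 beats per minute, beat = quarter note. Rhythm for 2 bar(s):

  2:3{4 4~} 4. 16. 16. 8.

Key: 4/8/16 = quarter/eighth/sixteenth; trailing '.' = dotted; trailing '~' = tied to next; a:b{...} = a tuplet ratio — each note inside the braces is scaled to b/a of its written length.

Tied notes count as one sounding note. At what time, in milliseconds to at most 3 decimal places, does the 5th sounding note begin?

note 5 onset = 21/4b = 2368.421ms

1. 0.0ms @ 0 + 676.692ms (3/2)
2. 676.692ms @ 3/2 + 1353.383ms (3)
3. 2030.075ms @ 9/2 + 169.173ms (3/8)
4. 2199.248ms @ 39/8 + 169.173ms (3/8)
5. 2368.421ms @ 21/4 + 338.346ms (3/4)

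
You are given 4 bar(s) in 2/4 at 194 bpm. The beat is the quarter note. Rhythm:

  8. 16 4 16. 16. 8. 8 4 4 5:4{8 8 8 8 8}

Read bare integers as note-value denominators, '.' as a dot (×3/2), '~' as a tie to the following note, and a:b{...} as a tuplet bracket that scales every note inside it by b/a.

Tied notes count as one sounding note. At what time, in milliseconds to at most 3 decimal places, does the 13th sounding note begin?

note 13 onset = 36/5b = 2226.804ms

1. 0.0ms @ 0 + 231.959ms (3/4)
2. 231.959ms @ 3/4 + 77.32ms (1/4)
3. 309.278ms @ 1 + 309.278ms (1)
4. 618.557ms @ 2 + 115.979ms (3/8)
5. 734.536ms @ 19/8 + 115.979ms (3/8)
6. 850.515ms @ 11/4 + 231.959ms (3/4)
7. 1082.474ms @ 7/2 + 154.639ms (1/2)
8. 1237.113ms @ 4 + 309.278ms (1)
9. 1546.392ms @ 5 + 309.278ms (1)
10. 1855.67ms @ 6 + 123.711ms (2/5)
11. 1979.381ms @ 32/5 + 123.711ms (2/5)
12. 2103.093ms @ 34/5 + 123.711ms (2/5)
13. 2226.804ms @ 36/5 + 123.711ms (2/5)
14. 2350.515ms @ 38/5 + 123.711ms (2/5)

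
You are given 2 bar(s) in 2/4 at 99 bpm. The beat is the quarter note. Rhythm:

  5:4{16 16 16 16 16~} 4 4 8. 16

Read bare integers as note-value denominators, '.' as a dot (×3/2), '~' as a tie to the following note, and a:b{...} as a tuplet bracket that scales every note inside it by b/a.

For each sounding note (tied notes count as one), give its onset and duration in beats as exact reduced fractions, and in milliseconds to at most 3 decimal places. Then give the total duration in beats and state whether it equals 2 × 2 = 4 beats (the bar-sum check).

1) 0.0ms=0b +121.212ms=1/5b
2) 121.212ms=1/5b +121.212ms=1/5b
3) 242.424ms=2/5b +121.212ms=1/5b
4) 363.636ms=3/5b +121.212ms=1/5b
5) 484.848ms=4/5b +727.273ms=6/5b
6) 1212.121ms=2b +606.061ms=1b
7) 1818.182ms=3b +454.545ms=3/4b
8) 2272.727ms=15/4b +151.515ms=1/4b
Σ=4b of 4 (99bpm 2/4) — PASS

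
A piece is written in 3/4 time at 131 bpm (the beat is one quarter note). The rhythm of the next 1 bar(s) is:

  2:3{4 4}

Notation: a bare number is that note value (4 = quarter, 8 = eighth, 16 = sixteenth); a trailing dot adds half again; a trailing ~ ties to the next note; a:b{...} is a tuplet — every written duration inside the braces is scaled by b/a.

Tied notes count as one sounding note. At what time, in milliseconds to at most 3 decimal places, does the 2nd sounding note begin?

note 2 onset = 3/2b = 687.023ms

1. 0.0ms @ 0 + 687.023ms (3/2)
2. 687.023ms @ 3/2 + 687.023ms (3/2)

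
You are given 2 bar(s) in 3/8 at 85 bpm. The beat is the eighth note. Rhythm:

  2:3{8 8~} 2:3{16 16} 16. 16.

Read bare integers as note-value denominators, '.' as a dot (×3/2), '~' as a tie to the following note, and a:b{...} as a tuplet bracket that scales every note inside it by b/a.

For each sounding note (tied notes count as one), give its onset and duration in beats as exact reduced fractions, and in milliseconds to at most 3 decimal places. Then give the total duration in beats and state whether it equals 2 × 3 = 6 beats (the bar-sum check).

1) 0.0ms=0b +1058.824ms=3/2b
2) 1058.824ms=3/2b +1588.235ms=9/4b
3) 2647.059ms=15/4b +529.412ms=3/4b
4) 3176.471ms=9/2b +529.412ms=3/4b
5) 3705.882ms=21/4b +529.412ms=3/4b
Σ=6b of 6 (85bpm 3/8) — PASS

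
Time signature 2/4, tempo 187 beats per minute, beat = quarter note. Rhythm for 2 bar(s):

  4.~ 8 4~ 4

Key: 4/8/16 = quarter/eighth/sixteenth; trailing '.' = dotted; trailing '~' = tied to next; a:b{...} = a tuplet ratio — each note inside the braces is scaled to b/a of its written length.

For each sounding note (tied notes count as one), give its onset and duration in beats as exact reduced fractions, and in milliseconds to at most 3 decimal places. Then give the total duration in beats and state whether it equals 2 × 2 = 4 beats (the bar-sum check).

1) 0.0ms=0b +641.711ms=2b
2) 641.711ms=2b +641.711ms=2b
Σ=4b of 4 (187bpm 2/4) — PASS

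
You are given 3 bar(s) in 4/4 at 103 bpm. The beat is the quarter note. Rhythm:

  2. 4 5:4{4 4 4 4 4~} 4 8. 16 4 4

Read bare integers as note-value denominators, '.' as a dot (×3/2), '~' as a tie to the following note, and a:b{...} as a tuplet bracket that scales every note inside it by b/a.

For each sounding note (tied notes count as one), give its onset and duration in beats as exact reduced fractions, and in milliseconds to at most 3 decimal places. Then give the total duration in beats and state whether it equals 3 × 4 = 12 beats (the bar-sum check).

1) 0.0ms=0b +1747.573ms=3b
2) 1747.573ms=3b +582.524ms=1b
3) 2330.097ms=4b +466.019ms=4/5b
4) 2796.117ms=24/5b +466.019ms=4/5b
5) 3262.136ms=28/5b +466.019ms=4/5b
6) 3728.155ms=32/5b +466.019ms=4/5b
7) 4194.175ms=36/5b +1048.544ms=9/5b
8) 5242.718ms=9b +436.893ms=3/4b
9) 5679.612ms=39/4b +145.631ms=1/4b
10) 5825.243ms=10b +582.524ms=1b
11) 6407.767ms=11b +582.524ms=1b
Σ=12b of 12 (103bpm 4/4) — PASS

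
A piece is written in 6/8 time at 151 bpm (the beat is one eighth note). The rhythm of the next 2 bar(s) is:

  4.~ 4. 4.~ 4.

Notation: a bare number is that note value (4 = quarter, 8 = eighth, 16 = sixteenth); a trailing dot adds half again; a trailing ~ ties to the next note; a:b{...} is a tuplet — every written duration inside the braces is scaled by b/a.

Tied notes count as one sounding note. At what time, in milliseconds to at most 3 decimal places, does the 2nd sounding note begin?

1. 0.0ms @ 0 + 2384.106ms (6)
2. 2384.106ms @ 6 + 2384.106ms (6)

note 2 onset = 6b = 2384.106ms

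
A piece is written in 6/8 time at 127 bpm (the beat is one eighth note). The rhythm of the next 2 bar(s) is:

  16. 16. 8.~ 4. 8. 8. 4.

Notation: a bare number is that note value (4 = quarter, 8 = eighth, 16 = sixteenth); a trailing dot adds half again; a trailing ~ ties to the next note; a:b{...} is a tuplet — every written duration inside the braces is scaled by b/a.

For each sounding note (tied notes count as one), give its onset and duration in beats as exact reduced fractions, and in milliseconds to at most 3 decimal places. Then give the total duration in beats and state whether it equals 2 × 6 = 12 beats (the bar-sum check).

1) 0.0ms=0b +354.331ms=3/4b
2) 354.331ms=3/4b +354.331ms=3/4b
3) 708.661ms=3/2b +2125.984ms=9/2b
4) 2834.646ms=6b +708.661ms=3/2b
5) 3543.307ms=15/2b +708.661ms=3/2b
6) 4251.969ms=9b +1417.323ms=3b
Σ=12b of 12 (127bpm 6/8) — PASS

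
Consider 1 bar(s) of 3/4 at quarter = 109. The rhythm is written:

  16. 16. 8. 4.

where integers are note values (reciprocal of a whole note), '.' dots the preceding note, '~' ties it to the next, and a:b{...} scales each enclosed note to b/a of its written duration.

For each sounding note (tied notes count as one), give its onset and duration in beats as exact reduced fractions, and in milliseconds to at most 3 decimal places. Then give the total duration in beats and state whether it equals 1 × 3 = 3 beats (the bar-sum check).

1) 0.0ms=0b +206.422ms=3/8b
2) 206.422ms=3/8b +206.422ms=3/8b
3) 412.844ms=3/4b +412.844ms=3/4b
4) 825.688ms=3/2b +825.688ms=3/2b
Σ=3b of 3 (109bpm 3/4) — PASS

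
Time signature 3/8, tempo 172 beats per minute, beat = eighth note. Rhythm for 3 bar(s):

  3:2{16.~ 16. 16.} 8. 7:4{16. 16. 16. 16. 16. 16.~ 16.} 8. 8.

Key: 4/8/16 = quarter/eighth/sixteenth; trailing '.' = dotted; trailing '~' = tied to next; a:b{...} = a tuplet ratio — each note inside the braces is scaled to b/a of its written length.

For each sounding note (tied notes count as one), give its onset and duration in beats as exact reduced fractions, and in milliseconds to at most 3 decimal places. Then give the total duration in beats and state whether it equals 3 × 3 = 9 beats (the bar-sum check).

1) 0.0ms=0b +348.837ms=1b
2) 348.837ms=1b +174.419ms=1/2b
3) 523.256ms=3/2b +523.256ms=3/2b
4) 1046.512ms=3b +149.502ms=3/7b
5) 1196.013ms=24/7b +149.502ms=3/7b
6) 1345.515ms=27/7b +149.502ms=3/7b
7) 1495.017ms=30/7b +149.502ms=3/7b
8) 1644.518ms=33/7b +149.502ms=3/7b
9) 1794.02ms=36/7b +299.003ms=6/7b
10) 2093.023ms=6b +523.256ms=3/2b
11) 2616.279ms=15/2b +523.256ms=3/2b
Σ=9b of 9 (172bpm 3/8) — PASS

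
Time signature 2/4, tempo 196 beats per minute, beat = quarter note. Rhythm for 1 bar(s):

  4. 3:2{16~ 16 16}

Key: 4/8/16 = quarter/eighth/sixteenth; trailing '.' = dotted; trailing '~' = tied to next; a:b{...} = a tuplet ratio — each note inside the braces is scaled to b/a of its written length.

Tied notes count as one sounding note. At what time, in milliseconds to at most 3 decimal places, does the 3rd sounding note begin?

1. 0.0ms @ 0 + 459.184ms (3/2)
2. 459.184ms @ 3/2 + 102.041ms (1/3)
3. 561.224ms @ 11/6 + 51.02ms (1/6)

note 3 onset = 11/6b = 561.224ms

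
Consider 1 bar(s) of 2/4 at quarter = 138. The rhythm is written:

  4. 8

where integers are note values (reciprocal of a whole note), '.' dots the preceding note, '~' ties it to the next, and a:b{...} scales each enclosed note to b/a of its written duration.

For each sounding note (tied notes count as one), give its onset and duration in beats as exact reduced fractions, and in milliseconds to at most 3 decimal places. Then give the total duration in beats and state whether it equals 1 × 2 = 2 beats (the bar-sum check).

1) 0.0ms=0b +652.174ms=3/2b
2) 652.174ms=3/2b +217.391ms=1/2b
Σ=2b of 2 (138bpm 2/4) — PASS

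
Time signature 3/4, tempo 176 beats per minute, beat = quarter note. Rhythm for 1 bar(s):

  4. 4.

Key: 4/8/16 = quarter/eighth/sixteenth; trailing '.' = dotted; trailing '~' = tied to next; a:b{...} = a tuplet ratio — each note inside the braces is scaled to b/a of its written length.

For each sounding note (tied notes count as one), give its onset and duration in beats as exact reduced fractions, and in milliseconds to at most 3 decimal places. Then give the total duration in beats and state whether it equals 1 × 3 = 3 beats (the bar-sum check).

1) 0.0ms=0b +511.364ms=3/2b
2) 511.364ms=3/2b +511.364ms=3/2b
Σ=3b of 3 (176bpm 3/4) — PASS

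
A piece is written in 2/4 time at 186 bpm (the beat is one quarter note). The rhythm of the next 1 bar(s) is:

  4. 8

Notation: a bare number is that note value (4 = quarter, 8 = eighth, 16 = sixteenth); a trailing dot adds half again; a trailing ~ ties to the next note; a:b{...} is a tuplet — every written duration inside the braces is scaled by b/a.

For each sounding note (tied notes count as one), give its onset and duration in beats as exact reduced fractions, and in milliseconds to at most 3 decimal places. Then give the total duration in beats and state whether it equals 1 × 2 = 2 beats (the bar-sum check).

1) 0.0ms=0b +483.871ms=3/2b
2) 483.871ms=3/2b +161.29ms=1/2b
Σ=2b of 2 (186bpm 2/4) — PASS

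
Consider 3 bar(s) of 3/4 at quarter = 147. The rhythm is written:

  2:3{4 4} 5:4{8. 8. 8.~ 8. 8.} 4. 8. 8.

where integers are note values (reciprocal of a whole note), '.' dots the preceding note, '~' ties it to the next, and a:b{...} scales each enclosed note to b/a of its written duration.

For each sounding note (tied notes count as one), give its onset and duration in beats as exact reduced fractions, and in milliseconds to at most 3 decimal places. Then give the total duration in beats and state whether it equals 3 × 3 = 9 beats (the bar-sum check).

1) 0.0ms=0b +612.245ms=3/2b
2) 612.245ms=3/2b +612.245ms=3/2b
3) 1224.49ms=3b +244.898ms=3/5b
4) 1469.388ms=18/5b +244.898ms=3/5b
5) 1714.286ms=21/5b +489.796ms=6/5b
6) 2204.082ms=27/5b +244.898ms=3/5b
7) 2448.98ms=6b +612.245ms=3/2b
8) 3061.224ms=15/2b +306.122ms=3/4b
9) 3367.347ms=33/4b +306.122ms=3/4b
Σ=9b of 9 (147bpm 3/4) — PASS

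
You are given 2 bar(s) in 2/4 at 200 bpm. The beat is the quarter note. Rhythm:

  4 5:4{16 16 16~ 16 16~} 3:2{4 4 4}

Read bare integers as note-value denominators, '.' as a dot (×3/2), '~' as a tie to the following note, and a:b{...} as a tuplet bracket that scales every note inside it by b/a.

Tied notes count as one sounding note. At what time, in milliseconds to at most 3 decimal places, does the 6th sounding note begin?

1. 0.0ms @ 0 + 300.0ms (1)
2. 300.0ms @ 1 + 60.0ms (1/5)
3. 360.0ms @ 6/5 + 60.0ms (1/5)
4. 420.0ms @ 7/5 + 120.0ms (2/5)
5. 540.0ms @ 9/5 + 260.0ms (13/15)
6. 800.0ms @ 8/3 + 200.0ms (2/3)
7. 1000.0ms @ 10/3 + 200.0ms (2/3)

note 6 onset = 8/3b = 800.0ms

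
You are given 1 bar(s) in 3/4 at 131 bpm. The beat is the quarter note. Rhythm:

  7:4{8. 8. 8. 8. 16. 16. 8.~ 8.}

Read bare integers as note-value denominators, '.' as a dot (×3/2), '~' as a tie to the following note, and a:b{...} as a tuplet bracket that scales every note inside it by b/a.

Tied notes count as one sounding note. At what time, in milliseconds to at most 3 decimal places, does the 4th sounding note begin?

note 4 onset = 9/7b = 588.877ms

1. 0.0ms @ 0 + 196.292ms (3/7)
2. 196.292ms @ 3/7 + 196.292ms (3/7)
3. 392.585ms @ 6/7 + 196.292ms (3/7)
4. 588.877ms @ 9/7 + 196.292ms (3/7)
5. 785.169ms @ 12/7 + 98.146ms (3/14)
6. 883.315ms @ 27/14 + 98.146ms (3/14)
7. 981.461ms @ 15/7 + 392.585ms (6/7)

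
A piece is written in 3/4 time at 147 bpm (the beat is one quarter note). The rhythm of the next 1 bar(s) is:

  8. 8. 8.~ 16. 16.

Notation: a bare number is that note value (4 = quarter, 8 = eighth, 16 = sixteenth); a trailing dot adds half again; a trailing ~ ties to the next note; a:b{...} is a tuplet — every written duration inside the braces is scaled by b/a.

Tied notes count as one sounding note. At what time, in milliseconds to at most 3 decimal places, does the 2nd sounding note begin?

note 2 onset = 3/4b = 306.122ms

1. 0.0ms @ 0 + 306.122ms (3/4)
2. 306.122ms @ 3/4 + 306.122ms (3/4)
3. 612.245ms @ 3/2 + 459.184ms (9/8)
4. 1071.429ms @ 21/8 + 153.061ms (3/8)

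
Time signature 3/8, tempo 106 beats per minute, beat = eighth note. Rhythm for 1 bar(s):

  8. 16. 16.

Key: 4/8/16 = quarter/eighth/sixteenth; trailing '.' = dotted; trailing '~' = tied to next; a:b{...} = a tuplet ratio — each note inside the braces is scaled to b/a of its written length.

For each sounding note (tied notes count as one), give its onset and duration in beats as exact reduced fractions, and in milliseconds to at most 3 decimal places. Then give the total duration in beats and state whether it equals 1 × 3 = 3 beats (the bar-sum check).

1) 0.0ms=0b +849.057ms=3/2b
2) 849.057ms=3/2b +424.528ms=3/4b
3) 1273.585ms=9/4b +424.528ms=3/4b
Σ=3b of 3 (106bpm 3/8) — PASS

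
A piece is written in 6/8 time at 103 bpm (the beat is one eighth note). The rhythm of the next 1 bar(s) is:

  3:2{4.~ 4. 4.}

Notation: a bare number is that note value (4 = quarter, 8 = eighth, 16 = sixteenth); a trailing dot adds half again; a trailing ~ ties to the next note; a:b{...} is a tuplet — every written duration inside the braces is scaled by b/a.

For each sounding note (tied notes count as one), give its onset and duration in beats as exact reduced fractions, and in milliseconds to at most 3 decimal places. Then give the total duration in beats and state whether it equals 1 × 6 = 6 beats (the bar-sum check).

1) 0.0ms=0b +2330.097ms=4b
2) 2330.097ms=4b +1165.049ms=2b
Σ=6b of 6 (103bpm 6/8) — PASS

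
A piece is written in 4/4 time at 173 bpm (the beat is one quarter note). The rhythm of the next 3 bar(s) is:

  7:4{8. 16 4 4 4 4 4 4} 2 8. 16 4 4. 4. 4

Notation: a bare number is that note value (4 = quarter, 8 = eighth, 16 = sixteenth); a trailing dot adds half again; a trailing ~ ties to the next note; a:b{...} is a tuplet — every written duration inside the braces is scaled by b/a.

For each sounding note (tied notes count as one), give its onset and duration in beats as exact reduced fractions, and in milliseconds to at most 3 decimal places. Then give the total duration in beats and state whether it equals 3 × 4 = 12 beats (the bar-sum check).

1) 0.0ms=0b +148.637ms=3/7b
2) 148.637ms=3/7b +49.546ms=1/7b
3) 198.183ms=4/7b +198.183ms=4/7b
4) 396.367ms=8/7b +198.183ms=4/7b
5) 594.55ms=12/7b +198.183ms=4/7b
6) 792.733ms=16/7b +198.183ms=4/7b
7) 990.917ms=20/7b +198.183ms=4/7b
8) 1189.1ms=24/7b +198.183ms=4/7b
9) 1387.283ms=4b +693.642ms=2b
10) 2080.925ms=6b +260.116ms=3/4b
11) 2341.04ms=27/4b +86.705ms=1/4b
12) 2427.746ms=7b +346.821ms=1b
13) 2774.566ms=8b +520.231ms=3/2b
14) 3294.798ms=19/2b +520.231ms=3/2b
15) 3815.029ms=11b +346.821ms=1b
Σ=12b of 12 (173bpm 4/4) — PASS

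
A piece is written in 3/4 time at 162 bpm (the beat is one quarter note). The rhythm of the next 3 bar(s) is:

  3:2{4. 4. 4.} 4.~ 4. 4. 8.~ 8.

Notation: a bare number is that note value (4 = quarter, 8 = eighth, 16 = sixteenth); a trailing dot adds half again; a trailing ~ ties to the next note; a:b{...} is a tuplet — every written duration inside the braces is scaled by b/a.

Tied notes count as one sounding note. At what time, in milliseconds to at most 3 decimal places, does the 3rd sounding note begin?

note 3 onset = 2b = 740.741ms

1. 0.0ms @ 0 + 370.37ms (1)
2. 370.37ms @ 1 + 370.37ms (1)
3. 740.741ms @ 2 + 370.37ms (1)
4. 1111.111ms @ 3 + 1111.111ms (3)
5. 2222.222ms @ 6 + 555.556ms (3/2)
6. 2777.778ms @ 15/2 + 555.556ms (3/2)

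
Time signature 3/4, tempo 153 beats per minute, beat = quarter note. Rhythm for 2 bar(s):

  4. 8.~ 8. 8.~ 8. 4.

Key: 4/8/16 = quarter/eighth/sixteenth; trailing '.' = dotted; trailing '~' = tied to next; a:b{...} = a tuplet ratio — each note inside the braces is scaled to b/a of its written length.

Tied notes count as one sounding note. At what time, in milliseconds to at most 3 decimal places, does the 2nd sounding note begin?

1. 0.0ms @ 0 + 588.235ms (3/2)
2. 588.235ms @ 3/2 + 588.235ms (3/2)
3. 1176.471ms @ 3 + 588.235ms (3/2)
4. 1764.706ms @ 9/2 + 588.235ms (3/2)

note 2 onset = 3/2b = 588.235ms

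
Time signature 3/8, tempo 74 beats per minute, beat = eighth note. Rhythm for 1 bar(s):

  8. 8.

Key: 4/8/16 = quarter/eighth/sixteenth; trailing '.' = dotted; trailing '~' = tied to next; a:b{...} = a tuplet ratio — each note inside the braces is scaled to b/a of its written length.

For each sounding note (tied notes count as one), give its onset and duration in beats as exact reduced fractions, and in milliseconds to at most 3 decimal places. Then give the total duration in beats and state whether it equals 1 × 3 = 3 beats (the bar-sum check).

1) 0.0ms=0b +1216.216ms=3/2b
2) 1216.216ms=3/2b +1216.216ms=3/2b
Σ=3b of 3 (74bpm 3/8) — PASS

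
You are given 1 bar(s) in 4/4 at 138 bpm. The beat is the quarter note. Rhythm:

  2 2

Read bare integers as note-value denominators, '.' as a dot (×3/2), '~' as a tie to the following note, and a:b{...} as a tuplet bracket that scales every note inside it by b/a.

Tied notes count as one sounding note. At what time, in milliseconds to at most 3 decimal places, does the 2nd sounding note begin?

note 2 onset = 2b = 869.565ms

1. 0.0ms @ 0 + 869.565ms (2)
2. 869.565ms @ 2 + 869.565ms (2)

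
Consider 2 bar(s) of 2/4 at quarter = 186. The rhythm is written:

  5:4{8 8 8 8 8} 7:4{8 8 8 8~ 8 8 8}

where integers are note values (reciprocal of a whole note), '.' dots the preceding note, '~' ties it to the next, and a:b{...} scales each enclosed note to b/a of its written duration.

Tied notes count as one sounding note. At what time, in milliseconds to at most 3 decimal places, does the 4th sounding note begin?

1. 0.0ms @ 0 + 129.032ms (2/5)
2. 129.032ms @ 2/5 + 129.032ms (2/5)
3. 258.065ms @ 4/5 + 129.032ms (2/5)
4. 387.097ms @ 6/5 + 129.032ms (2/5)
5. 516.129ms @ 8/5 + 129.032ms (2/5)
6. 645.161ms @ 2 + 92.166ms (2/7)
7. 737.327ms @ 16/7 + 92.166ms (2/7)
8. 829.493ms @ 18/7 + 92.166ms (2/7)
9. 921.659ms @ 20/7 + 184.332ms (4/7)
10. 1105.991ms @ 24/7 + 92.166ms (2/7)
11. 1198.157ms @ 26/7 + 92.166ms (2/7)

note 4 onset = 6/5b = 387.097ms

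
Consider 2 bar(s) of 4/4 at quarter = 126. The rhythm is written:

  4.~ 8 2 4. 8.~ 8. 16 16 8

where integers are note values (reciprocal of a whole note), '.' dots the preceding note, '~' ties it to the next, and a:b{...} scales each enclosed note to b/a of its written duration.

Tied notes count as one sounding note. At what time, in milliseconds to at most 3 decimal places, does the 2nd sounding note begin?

1. 0.0ms @ 0 + 952.381ms (2)
2. 952.381ms @ 2 + 952.381ms (2)
3. 1904.762ms @ 4 + 714.286ms (3/2)
4. 2619.048ms @ 11/2 + 714.286ms (3/2)
5. 3333.333ms @ 7 + 119.048ms (1/4)
6. 3452.381ms @ 29/4 + 119.048ms (1/4)
7. 3571.429ms @ 15/2 + 238.095ms (1/2)

note 2 onset = 2b = 952.381ms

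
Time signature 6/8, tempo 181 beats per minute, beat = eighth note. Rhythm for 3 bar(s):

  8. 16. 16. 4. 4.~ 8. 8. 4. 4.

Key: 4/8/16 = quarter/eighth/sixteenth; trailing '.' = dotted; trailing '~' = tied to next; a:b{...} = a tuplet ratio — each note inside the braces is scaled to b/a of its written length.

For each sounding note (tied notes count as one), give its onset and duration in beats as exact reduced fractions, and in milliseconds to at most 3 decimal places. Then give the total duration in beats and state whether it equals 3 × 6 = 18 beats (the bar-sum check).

1) 0.0ms=0b +497.238ms=3/2b
2) 497.238ms=3/2b +248.619ms=3/4b
3) 745.856ms=9/4b +248.619ms=3/4b
4) 994.475ms=3b +994.475ms=3b
5) 1988.95ms=6b +1491.713ms=9/2b
6) 3480.663ms=21/2b +497.238ms=3/2b
7) 3977.901ms=12b +994.475ms=3b
8) 4972.376ms=15b +994.475ms=3b
Σ=18b of 18 (181bpm 6/8) — PASS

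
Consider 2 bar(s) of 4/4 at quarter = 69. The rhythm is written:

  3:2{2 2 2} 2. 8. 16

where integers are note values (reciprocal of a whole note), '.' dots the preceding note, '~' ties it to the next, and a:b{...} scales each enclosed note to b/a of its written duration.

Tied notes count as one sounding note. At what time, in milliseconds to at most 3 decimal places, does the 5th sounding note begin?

note 5 onset = 7b = 6086.957ms

1. 0.0ms @ 0 + 1159.42ms (4/3)
2. 1159.42ms @ 4/3 + 1159.42ms (4/3)
3. 2318.841ms @ 8/3 + 1159.42ms (4/3)
4. 3478.261ms @ 4 + 2608.696ms (3)
5. 6086.957ms @ 7 + 652.174ms (3/4)
6. 6739.13ms @ 31/4 + 217.391ms (1/4)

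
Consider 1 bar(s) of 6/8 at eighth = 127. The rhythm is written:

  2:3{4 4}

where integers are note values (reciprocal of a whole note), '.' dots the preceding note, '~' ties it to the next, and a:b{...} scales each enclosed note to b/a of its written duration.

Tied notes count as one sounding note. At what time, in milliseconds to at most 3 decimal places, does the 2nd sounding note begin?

1. 0.0ms @ 0 + 1417.323ms (3)
2. 1417.323ms @ 3 + 1417.323ms (3)

note 2 onset = 3b = 1417.323ms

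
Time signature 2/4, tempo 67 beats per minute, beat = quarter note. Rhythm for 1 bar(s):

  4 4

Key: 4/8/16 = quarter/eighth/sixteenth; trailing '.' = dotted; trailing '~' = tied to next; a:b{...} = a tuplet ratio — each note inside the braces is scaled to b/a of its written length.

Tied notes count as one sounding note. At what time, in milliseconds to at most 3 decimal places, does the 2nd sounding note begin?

1. 0.0ms @ 0 + 895.522ms (1)
2. 895.522ms @ 1 + 895.522ms (1)

note 2 onset = 1b = 895.522ms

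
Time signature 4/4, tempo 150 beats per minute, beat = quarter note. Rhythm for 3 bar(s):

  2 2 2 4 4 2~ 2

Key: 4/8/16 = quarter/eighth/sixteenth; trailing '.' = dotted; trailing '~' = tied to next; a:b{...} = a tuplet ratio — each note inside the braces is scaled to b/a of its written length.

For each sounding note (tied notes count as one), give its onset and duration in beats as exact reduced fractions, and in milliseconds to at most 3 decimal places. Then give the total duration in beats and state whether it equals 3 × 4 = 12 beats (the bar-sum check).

1) 0.0ms=0b +800.0ms=2b
2) 800.0ms=2b +800.0ms=2b
3) 1600.0ms=4b +800.0ms=2b
4) 2400.0ms=6b +400.0ms=1b
5) 2800.0ms=7b +400.0ms=1b
6) 3200.0ms=8b +1600.0ms=4b
Σ=12b of 12 (150bpm 4/4) — PASS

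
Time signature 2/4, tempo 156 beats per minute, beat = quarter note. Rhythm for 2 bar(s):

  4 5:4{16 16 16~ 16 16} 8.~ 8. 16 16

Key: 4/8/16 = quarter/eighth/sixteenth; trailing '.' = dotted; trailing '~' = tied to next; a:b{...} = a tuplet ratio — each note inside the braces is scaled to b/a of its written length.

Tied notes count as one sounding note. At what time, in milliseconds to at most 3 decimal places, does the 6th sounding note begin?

1. 0.0ms @ 0 + 384.615ms (1)
2. 384.615ms @ 1 + 76.923ms (1/5)
3. 461.538ms @ 6/5 + 76.923ms (1/5)
4. 538.462ms @ 7/5 + 153.846ms (2/5)
5. 692.308ms @ 9/5 + 76.923ms (1/5)
6. 769.231ms @ 2 + 576.923ms (3/2)
7. 1346.154ms @ 7/2 + 96.154ms (1/4)
8. 1442.308ms @ 15/4 + 96.154ms (1/4)

note 6 onset = 2b = 769.231ms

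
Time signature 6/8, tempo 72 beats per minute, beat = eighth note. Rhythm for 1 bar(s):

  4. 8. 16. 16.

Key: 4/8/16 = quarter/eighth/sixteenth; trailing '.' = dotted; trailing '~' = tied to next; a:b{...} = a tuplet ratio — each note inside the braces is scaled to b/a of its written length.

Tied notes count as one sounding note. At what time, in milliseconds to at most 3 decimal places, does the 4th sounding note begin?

1. 0.0ms @ 0 + 2500.0ms (3)
2. 2500.0ms @ 3 + 1250.0ms (3/2)
3. 3750.0ms @ 9/2 + 625.0ms (3/4)
4. 4375.0ms @ 21/4 + 625.0ms (3/4)

note 4 onset = 21/4b = 4375.0ms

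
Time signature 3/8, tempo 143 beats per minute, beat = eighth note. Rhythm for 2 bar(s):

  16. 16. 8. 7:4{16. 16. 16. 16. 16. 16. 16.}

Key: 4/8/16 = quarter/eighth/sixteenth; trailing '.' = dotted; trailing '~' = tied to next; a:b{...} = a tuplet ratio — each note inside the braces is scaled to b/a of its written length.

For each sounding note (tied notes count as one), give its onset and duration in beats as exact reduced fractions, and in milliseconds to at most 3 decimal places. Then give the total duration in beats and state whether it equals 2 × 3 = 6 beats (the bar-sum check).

1) 0.0ms=0b +314.685ms=3/4b
2) 314.685ms=3/4b +314.685ms=3/4b
3) 629.371ms=3/2b +629.371ms=3/2b
4) 1258.741ms=3b +179.82ms=3/7b
5) 1438.561ms=24/7b +179.82ms=3/7b
6) 1618.382ms=27/7b +179.82ms=3/7b
7) 1798.202ms=30/7b +179.82ms=3/7b
8) 1978.022ms=33/7b +179.82ms=3/7b
9) 2157.842ms=36/7b +179.82ms=3/7b
10) 2337.662ms=39/7b +179.82ms=3/7b
Σ=6b of 6 (143bpm 3/8) — PASS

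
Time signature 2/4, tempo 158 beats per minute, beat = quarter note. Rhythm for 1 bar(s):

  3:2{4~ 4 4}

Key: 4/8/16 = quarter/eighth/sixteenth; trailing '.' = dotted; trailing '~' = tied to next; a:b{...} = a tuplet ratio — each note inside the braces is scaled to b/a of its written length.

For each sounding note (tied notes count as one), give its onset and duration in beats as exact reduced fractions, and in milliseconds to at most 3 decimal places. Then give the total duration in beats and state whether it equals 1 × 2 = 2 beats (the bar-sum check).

1) 0.0ms=0b +506.329ms=4/3b
2) 506.329ms=4/3b +253.165ms=2/3b
Σ=2b of 2 (158bpm 2/4) — PASS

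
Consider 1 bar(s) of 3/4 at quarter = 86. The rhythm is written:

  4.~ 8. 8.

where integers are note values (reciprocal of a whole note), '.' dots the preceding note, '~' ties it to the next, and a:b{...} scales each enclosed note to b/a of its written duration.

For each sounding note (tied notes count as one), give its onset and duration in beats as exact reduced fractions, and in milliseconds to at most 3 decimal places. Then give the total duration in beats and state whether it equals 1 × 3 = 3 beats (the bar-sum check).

1) 0.0ms=0b +1569.767ms=9/4b
2) 1569.767ms=9/4b +523.256ms=3/4b
Σ=3b of 3 (86bpm 3/4) — PASS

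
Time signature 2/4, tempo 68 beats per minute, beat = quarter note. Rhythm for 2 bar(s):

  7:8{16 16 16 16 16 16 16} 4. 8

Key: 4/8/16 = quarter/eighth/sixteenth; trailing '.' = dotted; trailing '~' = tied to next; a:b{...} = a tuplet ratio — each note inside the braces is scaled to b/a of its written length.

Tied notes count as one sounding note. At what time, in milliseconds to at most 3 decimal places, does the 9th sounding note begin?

note 9 onset = 7/2b = 3088.235ms

1. 0.0ms @ 0 + 252.101ms (2/7)
2. 252.101ms @ 2/7 + 252.101ms (2/7)
3. 504.202ms @ 4/7 + 252.101ms (2/7)
4. 756.303ms @ 6/7 + 252.101ms (2/7)
5. 1008.403ms @ 8/7 + 252.101ms (2/7)
6. 1260.504ms @ 10/7 + 252.101ms (2/7)
7. 1512.605ms @ 12/7 + 252.101ms (2/7)
8. 1764.706ms @ 2 + 1323.529ms (3/2)
9. 3088.235ms @ 7/2 + 441.176ms (1/2)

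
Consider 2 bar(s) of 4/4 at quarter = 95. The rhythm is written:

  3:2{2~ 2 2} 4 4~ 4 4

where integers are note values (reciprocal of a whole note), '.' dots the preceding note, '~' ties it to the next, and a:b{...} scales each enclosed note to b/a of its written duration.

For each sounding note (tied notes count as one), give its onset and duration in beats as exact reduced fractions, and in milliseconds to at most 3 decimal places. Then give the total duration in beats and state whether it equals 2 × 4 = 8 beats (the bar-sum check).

1) 0.0ms=0b +1684.211ms=8/3b
2) 1684.211ms=8/3b +842.105ms=4/3b
3) 2526.316ms=4b +631.579ms=1b
4) 3157.895ms=5b +1263.158ms=2b
5) 4421.053ms=7b +631.579ms=1b
Σ=8b of 8 (95bpm 4/4) — PASS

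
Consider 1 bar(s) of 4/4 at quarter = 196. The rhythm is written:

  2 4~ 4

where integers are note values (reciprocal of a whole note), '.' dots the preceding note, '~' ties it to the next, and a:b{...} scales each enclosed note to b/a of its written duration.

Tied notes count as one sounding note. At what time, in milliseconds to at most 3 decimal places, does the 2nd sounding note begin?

note 2 onset = 2b = 612.245ms

1. 0.0ms @ 0 + 612.245ms (2)
2. 612.245ms @ 2 + 612.245ms (2)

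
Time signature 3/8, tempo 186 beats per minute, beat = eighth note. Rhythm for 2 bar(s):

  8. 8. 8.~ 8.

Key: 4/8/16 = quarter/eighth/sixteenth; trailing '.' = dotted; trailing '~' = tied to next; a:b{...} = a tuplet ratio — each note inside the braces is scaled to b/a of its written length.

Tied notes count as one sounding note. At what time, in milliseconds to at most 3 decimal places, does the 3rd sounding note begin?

1. 0.0ms @ 0 + 483.871ms (3/2)
2. 483.871ms @ 3/2 + 483.871ms (3/2)
3. 967.742ms @ 3 + 967.742ms (3)

note 3 onset = 3b = 967.742ms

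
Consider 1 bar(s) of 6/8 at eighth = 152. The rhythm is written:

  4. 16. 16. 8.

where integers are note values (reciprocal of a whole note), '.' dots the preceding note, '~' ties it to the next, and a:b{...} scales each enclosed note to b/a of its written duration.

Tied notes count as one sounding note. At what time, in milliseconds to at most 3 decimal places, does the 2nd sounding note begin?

note 2 onset = 3b = 1184.211ms

1. 0.0ms @ 0 + 1184.211ms (3)
2. 1184.211ms @ 3 + 296.053ms (3/4)
3. 1480.263ms @ 15/4 + 296.053ms (3/4)
4. 1776.316ms @ 9/2 + 592.105ms (3/2)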